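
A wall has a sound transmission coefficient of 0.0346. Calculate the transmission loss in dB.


Given values:
  tau = 0.0346
Formula: TL = 10 * log10(1 / tau)
Compute 1 / tau = 1 / 0.0346 = 28.9017
Compute log10(28.9017) = 1.460923
TL = 10 * 1.460923 = 14.61

14.61 dB


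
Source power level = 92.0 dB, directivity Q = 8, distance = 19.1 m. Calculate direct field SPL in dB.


Given values:
  Lw = 92.0 dB, Q = 8, r = 19.1 m
Formula: SPL = Lw + 10 * log10(Q / (4 * pi * r^2))
Compute 4 * pi * r^2 = 4 * pi * 19.1^2 = 4584.3377
Compute Q / denom = 8 / 4584.3377 = 0.00174507
Compute 10 * log10(0.00174507) = -27.5819
SPL = 92.0 + (-27.5819) = 64.42

64.42 dB


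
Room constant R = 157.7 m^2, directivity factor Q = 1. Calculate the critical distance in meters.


Given values:
  R = 157.7 m^2, Q = 1
Formula: d_c = 0.141 * sqrt(Q * R)
Compute Q * R = 1 * 157.7 = 157.7
Compute sqrt(157.7) = 12.5579
d_c = 0.141 * 12.5579 = 1.771

1.771 m


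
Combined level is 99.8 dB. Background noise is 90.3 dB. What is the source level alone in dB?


Given values:
  L_total = 99.8 dB, L_bg = 90.3 dB
Formula: L_source = 10 * log10(10^(L_total/10) - 10^(L_bg/10))
Convert to linear:
  10^(99.8/10) = 9549925860.2144
  10^(90.3/10) = 1071519305.2376
Difference: 9549925860.2144 - 1071519305.2376 = 8478406554.9768
L_source = 10 * log10(8478406554.9768) = 99.28

99.28 dB


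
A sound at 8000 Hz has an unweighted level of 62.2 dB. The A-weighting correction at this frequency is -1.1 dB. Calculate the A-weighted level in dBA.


Given values:
  SPL = 62.2 dB
  A-weighting at 8000 Hz = -1.1 dB
Formula: L_A = SPL + A_weight
L_A = 62.2 + (-1.1)
L_A = 61.1

61.1 dBA


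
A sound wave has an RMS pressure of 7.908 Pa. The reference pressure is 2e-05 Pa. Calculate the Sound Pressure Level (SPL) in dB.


Given values:
  p = 7.908 Pa
  p_ref = 2e-05 Pa
Formula: SPL = 20 * log10(p / p_ref)
Compute ratio: p / p_ref = 7.908 / 2e-05 = 395400
Compute log10: log10(395400) = 5.597037
Multiply: SPL = 20 * 5.597037 = 111.94

111.94 dB


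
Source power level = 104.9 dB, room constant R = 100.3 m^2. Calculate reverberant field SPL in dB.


Given values:
  Lw = 104.9 dB, R = 100.3 m^2
Formula: SPL = Lw + 10 * log10(4 / R)
Compute 4 / R = 4 / 100.3 = 0.03988
Compute 10 * log10(0.03988) = -13.9924
SPL = 104.9 + (-13.9924) = 90.91

90.91 dB


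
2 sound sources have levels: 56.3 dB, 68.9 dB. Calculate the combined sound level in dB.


Formula: L_total = 10 * log10( sum(10^(Li/10)) )
  Source 1: 10^(56.3/10) = 426579.5188
  Source 2: 10^(68.9/10) = 7762471.1663
Sum of linear values = 8189050.6851
L_total = 10 * log10(8189050.6851) = 69.13

69.13 dB


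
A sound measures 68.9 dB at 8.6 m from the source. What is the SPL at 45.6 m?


Given values:
  SPL1 = 68.9 dB, r1 = 8.6 m, r2 = 45.6 m
Formula: SPL2 = SPL1 - 20 * log10(r2 / r1)
Compute ratio: r2 / r1 = 45.6 / 8.6 = 5.3023
Compute log10: log10(5.3023) = 0.724464
Compute drop: 20 * 0.724464 = 14.4893
SPL2 = 68.9 - 14.4893 = 54.41

54.41 dB


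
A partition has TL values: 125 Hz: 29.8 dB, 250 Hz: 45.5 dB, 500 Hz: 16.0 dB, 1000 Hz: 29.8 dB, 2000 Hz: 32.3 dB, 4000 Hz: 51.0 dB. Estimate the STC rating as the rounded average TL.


Given TL values at each frequency:
  125 Hz: 29.8 dB
  250 Hz: 45.5 dB
  500 Hz: 16.0 dB
  1000 Hz: 29.8 dB
  2000 Hz: 32.3 dB
  4000 Hz: 51.0 dB
Formula: STC ~ round(average of TL values)
Sum = 29.8 + 45.5 + 16.0 + 29.8 + 32.3 + 51.0 = 204.4
Average = 204.4 / 6 = 34.07
Rounded: 34

34


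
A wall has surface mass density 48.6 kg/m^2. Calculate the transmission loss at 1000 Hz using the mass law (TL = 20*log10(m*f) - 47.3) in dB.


Given values:
  m = 48.6 kg/m^2, f = 1000 Hz
Formula: TL = 20 * log10(m * f) - 47.3
Compute m * f = 48.6 * 1000 = 48600.0
Compute log10(48600.0) = 4.686636
Compute 20 * 4.686636 = 93.7327
TL = 93.7327 - 47.3 = 46.43

46.43 dB


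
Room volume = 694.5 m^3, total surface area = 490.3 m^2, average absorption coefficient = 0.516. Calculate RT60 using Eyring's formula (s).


Given values:
  V = 694.5 m^3, S = 490.3 m^2, alpha = 0.516
Formula: RT60 = 0.161 * V / (-S * ln(1 - alpha))
Compute ln(1 - 0.516) = ln(0.484) = -0.72567
Denominator: -490.3 * -0.72567 = 355.796
Numerator: 0.161 * 694.5 = 111.8145
RT60 = 111.8145 / 355.796 = 0.314

0.314 s


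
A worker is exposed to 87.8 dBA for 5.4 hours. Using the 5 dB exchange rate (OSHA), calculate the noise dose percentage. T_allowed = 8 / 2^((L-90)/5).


Given values:
  L = 87.8 dBA, T = 5.4 hours
Formula: T_allowed = 8 / 2^((L - 90) / 5)
Compute exponent: (87.8 - 90) / 5 = -0.44
Compute 2^(-0.44) = 0.737135
T_allowed = 8 / 0.737135 = 10.852829 hours
Dose = (T / T_allowed) * 100
Dose = (5.4 / 10.852829) * 100 = 49.76

49.76 %


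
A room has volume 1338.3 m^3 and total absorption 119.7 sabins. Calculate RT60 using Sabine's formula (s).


Given values:
  V = 1338.3 m^3
  A = 119.7 sabins
Formula: RT60 = 0.161 * V / A
Numerator: 0.161 * 1338.3 = 215.4663
RT60 = 215.4663 / 119.7 = 1.8

1.8 s


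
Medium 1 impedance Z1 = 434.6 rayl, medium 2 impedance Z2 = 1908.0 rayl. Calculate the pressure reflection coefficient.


Given values:
  Z1 = 434.6 rayl, Z2 = 1908.0 rayl
Formula: R = (Z2 - Z1) / (Z2 + Z1)
Numerator: Z2 - Z1 = 1908.0 - 434.6 = 1473.4
Denominator: Z2 + Z1 = 1908.0 + 434.6 = 2342.6
R = 1473.4 / 2342.6 = 0.629

0.629


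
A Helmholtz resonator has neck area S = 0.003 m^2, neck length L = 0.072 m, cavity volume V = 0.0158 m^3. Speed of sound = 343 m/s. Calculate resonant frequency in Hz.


Given values:
  S = 0.003 m^2, L = 0.072 m, V = 0.0158 m^3, c = 343 m/s
Formula: f = (c / (2*pi)) * sqrt(S / (V * L))
Compute V * L = 0.0158 * 0.072 = 0.0011376
Compute S / (V * L) = 0.003 / 0.0011376 = 2.6371
Compute sqrt(2.6371) = 1.623915
Compute c / (2*pi) = 343 / 6.283185 = 54.590148
f = 54.590148 * 1.623915 = 88.65

88.65 Hz


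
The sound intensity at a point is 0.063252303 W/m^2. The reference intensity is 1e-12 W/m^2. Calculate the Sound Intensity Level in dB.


Given values:
  I = 0.063252303 W/m^2
  I_ref = 1e-12 W/m^2
Formula: SIL = 10 * log10(I / I_ref)
Compute ratio: I / I_ref = 63252303000
Compute log10: log10(63252303000) = 10.801076
Multiply: SIL = 10 * 10.801076 = 108.01

108.01 dB


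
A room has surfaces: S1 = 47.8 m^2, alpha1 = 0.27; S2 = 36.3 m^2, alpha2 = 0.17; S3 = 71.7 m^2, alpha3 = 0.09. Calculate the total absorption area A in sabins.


Given surfaces:
  Surface 1: 47.8 * 0.27 = 12.906
  Surface 2: 36.3 * 0.17 = 6.171
  Surface 3: 71.7 * 0.09 = 6.453
Formula: A = sum(Si * alpha_i)
A = 12.906 + 6.171 + 6.453
A = 25.53

25.53 sabins


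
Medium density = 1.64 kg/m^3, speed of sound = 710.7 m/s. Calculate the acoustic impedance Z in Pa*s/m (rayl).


Given values:
  rho = 1.64 kg/m^3
  c = 710.7 m/s
Formula: Z = rho * c
Z = 1.64 * 710.7
Z = 1165.55

1165.55 rayl


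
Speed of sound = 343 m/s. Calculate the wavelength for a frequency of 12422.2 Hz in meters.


Given values:
  c = 343 m/s, f = 12422.2 Hz
Formula: lambda = c / f
lambda = 343 / 12422.2
lambda = 0.0276

0.0276 m


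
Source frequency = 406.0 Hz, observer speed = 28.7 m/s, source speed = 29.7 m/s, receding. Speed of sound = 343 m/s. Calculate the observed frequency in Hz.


Given values:
  f_s = 406.0 Hz, v_o = 28.7 m/s, v_s = 29.7 m/s
  Direction: receding
Formula: f_o = f_s * (c - v_o) / (c + v_s)
Numerator: c - v_o = 343 - 28.7 = 314.3
Denominator: c + v_s = 343 + 29.7 = 372.7
f_o = 406.0 * 314.3 / 372.7 = 342.38

342.38 Hz


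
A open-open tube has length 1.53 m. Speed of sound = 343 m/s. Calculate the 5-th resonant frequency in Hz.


Given values:
  Tube type: open-open, L = 1.53 m, c = 343 m/s, n = 5
Formula: f_n = n * c / (2 * L)
Compute 2 * L = 2 * 1.53 = 3.06
f = 5 * 343 / 3.06
f = 560.46

560.46 Hz


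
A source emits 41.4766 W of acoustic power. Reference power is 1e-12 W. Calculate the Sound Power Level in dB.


Given values:
  W = 41.4766 W
  W_ref = 1e-12 W
Formula: SWL = 10 * log10(W / W_ref)
Compute ratio: W / W_ref = 41476600000000
Compute log10: log10(41476600000000) = 13.617803
Multiply: SWL = 10 * 13.617803 = 136.18

136.18 dB


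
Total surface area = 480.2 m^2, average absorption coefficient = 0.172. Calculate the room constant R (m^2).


Given values:
  S = 480.2 m^2, alpha = 0.172
Formula: R = S * alpha / (1 - alpha)
Numerator: 480.2 * 0.172 = 82.5944
Denominator: 1 - 0.172 = 0.828
R = 82.5944 / 0.828 = 99.75

99.75 m^2


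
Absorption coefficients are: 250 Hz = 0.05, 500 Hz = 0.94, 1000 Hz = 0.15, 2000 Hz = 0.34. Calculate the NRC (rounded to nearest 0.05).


Given values:
  a_250 = 0.05, a_500 = 0.94
  a_1000 = 0.15, a_2000 = 0.34
Formula: NRC = (a250 + a500 + a1000 + a2000) / 4
Sum = 0.05 + 0.94 + 0.15 + 0.34 = 1.48
NRC = 1.48 / 4 = 0.37
Rounded to nearest 0.05: 0.35

0.35


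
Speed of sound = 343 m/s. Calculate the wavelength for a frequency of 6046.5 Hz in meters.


Given values:
  c = 343 m/s, f = 6046.5 Hz
Formula: lambda = c / f
lambda = 343 / 6046.5
lambda = 0.0567

0.0567 m


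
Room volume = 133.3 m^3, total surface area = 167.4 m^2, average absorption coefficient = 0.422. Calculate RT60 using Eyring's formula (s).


Given values:
  V = 133.3 m^3, S = 167.4 m^2, alpha = 0.422
Formula: RT60 = 0.161 * V / (-S * ln(1 - alpha))
Compute ln(1 - 0.422) = ln(0.578) = -0.548181
Denominator: -167.4 * -0.548181 = 91.7655
Numerator: 0.161 * 133.3 = 21.4613
RT60 = 21.4613 / 91.7655 = 0.234

0.234 s


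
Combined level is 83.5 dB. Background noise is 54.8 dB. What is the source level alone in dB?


Given values:
  L_total = 83.5 dB, L_bg = 54.8 dB
Formula: L_source = 10 * log10(10^(L_total/10) - 10^(L_bg/10))
Convert to linear:
  10^(83.5/10) = 223872113.8568
  10^(54.8/10) = 301995.172
Difference: 223872113.8568 - 301995.172 = 223570118.6848
L_source = 10 * log10(223570118.6848) = 83.49

83.49 dB


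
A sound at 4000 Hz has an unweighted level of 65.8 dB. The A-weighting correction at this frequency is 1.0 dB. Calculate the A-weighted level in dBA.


Given values:
  SPL = 65.8 dB
  A-weighting at 4000 Hz = 1.0 dB
Formula: L_A = SPL + A_weight
L_A = 65.8 + (1.0)
L_A = 66.8

66.8 dBA


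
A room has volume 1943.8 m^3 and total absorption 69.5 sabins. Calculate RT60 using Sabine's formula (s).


Given values:
  V = 1943.8 m^3
  A = 69.5 sabins
Formula: RT60 = 0.161 * V / A
Numerator: 0.161 * 1943.8 = 312.9518
RT60 = 312.9518 / 69.5 = 4.503

4.503 s


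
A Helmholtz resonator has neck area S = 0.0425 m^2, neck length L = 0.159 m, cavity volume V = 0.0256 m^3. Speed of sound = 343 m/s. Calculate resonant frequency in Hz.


Given values:
  S = 0.0425 m^2, L = 0.159 m, V = 0.0256 m^3, c = 343 m/s
Formula: f = (c / (2*pi)) * sqrt(S / (V * L))
Compute V * L = 0.0256 * 0.159 = 0.0040704
Compute S / (V * L) = 0.0425 / 0.0040704 = 10.4412
Compute sqrt(10.4412) = 3.231285
Compute c / (2*pi) = 343 / 6.283185 = 54.590148
f = 54.590148 * 3.231285 = 176.4

176.4 Hz


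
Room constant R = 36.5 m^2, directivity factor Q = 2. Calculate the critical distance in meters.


Given values:
  R = 36.5 m^2, Q = 2
Formula: d_c = 0.141 * sqrt(Q * R)
Compute Q * R = 2 * 36.5 = 73.0
Compute sqrt(73.0) = 8.544
d_c = 0.141 * 8.544 = 1.205

1.205 m


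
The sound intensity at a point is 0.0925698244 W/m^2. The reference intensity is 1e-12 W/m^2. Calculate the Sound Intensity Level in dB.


Given values:
  I = 0.0925698244 W/m^2
  I_ref = 1e-12 W/m^2
Formula: SIL = 10 * log10(I / I_ref)
Compute ratio: I / I_ref = 92569824400
Compute log10: log10(92569824400) = 10.966469
Multiply: SIL = 10 * 10.966469 = 109.66

109.66 dB


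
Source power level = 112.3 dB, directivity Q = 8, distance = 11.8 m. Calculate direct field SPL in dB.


Given values:
  Lw = 112.3 dB, Q = 8, r = 11.8 m
Formula: SPL = Lw + 10 * log10(Q / (4 * pi * r^2))
Compute 4 * pi * r^2 = 4 * pi * 11.8^2 = 1749.7414
Compute Q / denom = 8 / 1749.7414 = 0.0045721
Compute 10 * log10(0.0045721) = -23.3988
SPL = 112.3 + (-23.3988) = 88.9

88.9 dB


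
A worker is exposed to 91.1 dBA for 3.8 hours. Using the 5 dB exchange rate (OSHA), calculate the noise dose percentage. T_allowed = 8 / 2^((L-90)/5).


Given values:
  L = 91.1 dBA, T = 3.8 hours
Formula: T_allowed = 8 / 2^((L - 90) / 5)
Compute exponent: (91.1 - 90) / 5 = 0.22
Compute 2^(0.22) = 1.164734
T_allowed = 8 / 1.164734 = 6.868521 hours
Dose = (T / T_allowed) * 100
Dose = (3.8 / 6.868521) * 100 = 55.32

55.32 %


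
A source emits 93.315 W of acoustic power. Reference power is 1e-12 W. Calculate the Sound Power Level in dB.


Given values:
  W = 93.315 W
  W_ref = 1e-12 W
Formula: SWL = 10 * log10(W / W_ref)
Compute ratio: W / W_ref = 93315000000000
Compute log10: log10(93315000000000) = 13.969951
Multiply: SWL = 10 * 13.969951 = 139.7

139.7 dB


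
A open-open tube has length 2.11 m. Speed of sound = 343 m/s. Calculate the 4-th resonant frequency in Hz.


Given values:
  Tube type: open-open, L = 2.11 m, c = 343 m/s, n = 4
Formula: f_n = n * c / (2 * L)
Compute 2 * L = 2 * 2.11 = 4.22
f = 4 * 343 / 4.22
f = 325.12

325.12 Hz


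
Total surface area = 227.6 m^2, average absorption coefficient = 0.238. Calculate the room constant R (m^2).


Given values:
  S = 227.6 m^2, alpha = 0.238
Formula: R = S * alpha / (1 - alpha)
Numerator: 227.6 * 0.238 = 54.1688
Denominator: 1 - 0.238 = 0.762
R = 54.1688 / 0.762 = 71.09

71.09 m^2


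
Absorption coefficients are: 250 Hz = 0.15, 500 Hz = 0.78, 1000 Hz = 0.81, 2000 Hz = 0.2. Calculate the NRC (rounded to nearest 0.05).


Given values:
  a_250 = 0.15, a_500 = 0.78
  a_1000 = 0.81, a_2000 = 0.2
Formula: NRC = (a250 + a500 + a1000 + a2000) / 4
Sum = 0.15 + 0.78 + 0.81 + 0.2 = 1.94
NRC = 1.94 / 4 = 0.485
Rounded to nearest 0.05: 0.5

0.5


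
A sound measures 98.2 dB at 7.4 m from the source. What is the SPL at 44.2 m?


Given values:
  SPL1 = 98.2 dB, r1 = 7.4 m, r2 = 44.2 m
Formula: SPL2 = SPL1 - 20 * log10(r2 / r1)
Compute ratio: r2 / r1 = 44.2 / 7.4 = 5.973
Compute log10: log10(5.973) = 0.776193
Compute drop: 20 * 0.776193 = 15.5239
SPL2 = 98.2 - 15.5239 = 82.68

82.68 dB


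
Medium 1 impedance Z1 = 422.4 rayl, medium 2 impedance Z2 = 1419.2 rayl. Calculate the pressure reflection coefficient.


Given values:
  Z1 = 422.4 rayl, Z2 = 1419.2 rayl
Formula: R = (Z2 - Z1) / (Z2 + Z1)
Numerator: Z2 - Z1 = 1419.2 - 422.4 = 996.8
Denominator: Z2 + Z1 = 1419.2 + 422.4 = 1841.6
R = 996.8 / 1841.6 = 0.5413

0.5413


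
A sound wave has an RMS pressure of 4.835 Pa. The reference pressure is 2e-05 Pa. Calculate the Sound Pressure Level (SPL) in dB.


Given values:
  p = 4.835 Pa
  p_ref = 2e-05 Pa
Formula: SPL = 20 * log10(p / p_ref)
Compute ratio: p / p_ref = 4.835 / 2e-05 = 241750
Compute log10: log10(241750) = 5.383366
Multiply: SPL = 20 * 5.383366 = 107.67

107.67 dB


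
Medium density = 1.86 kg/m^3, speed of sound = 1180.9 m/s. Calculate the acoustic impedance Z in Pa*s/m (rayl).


Given values:
  rho = 1.86 kg/m^3
  c = 1180.9 m/s
Formula: Z = rho * c
Z = 1.86 * 1180.9
Z = 2196.47

2196.47 rayl


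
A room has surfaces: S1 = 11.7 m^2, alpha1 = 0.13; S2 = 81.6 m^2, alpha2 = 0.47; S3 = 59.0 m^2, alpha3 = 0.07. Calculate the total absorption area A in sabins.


Given surfaces:
  Surface 1: 11.7 * 0.13 = 1.521
  Surface 2: 81.6 * 0.47 = 38.352
  Surface 3: 59.0 * 0.07 = 4.13
Formula: A = sum(Si * alpha_i)
A = 1.521 + 38.352 + 4.13
A = 44.0

44.0 sabins


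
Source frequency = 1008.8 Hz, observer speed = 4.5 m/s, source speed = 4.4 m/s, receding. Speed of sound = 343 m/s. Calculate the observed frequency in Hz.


Given values:
  f_s = 1008.8 Hz, v_o = 4.5 m/s, v_s = 4.4 m/s
  Direction: receding
Formula: f_o = f_s * (c - v_o) / (c + v_s)
Numerator: c - v_o = 343 - 4.5 = 338.5
Denominator: c + v_s = 343 + 4.4 = 347.4
f_o = 1008.8 * 338.5 / 347.4 = 982.96

982.96 Hz


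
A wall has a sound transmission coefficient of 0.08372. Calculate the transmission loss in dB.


Given values:
  tau = 0.08372
Formula: TL = 10 * log10(1 / tau)
Compute 1 / tau = 1 / 0.08372 = 11.9446
Compute log10(11.9446) = 1.077172
TL = 10 * 1.077172 = 10.77

10.77 dB


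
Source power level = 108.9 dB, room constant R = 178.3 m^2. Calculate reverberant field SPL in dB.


Given values:
  Lw = 108.9 dB, R = 178.3 m^2
Formula: SPL = Lw + 10 * log10(4 / R)
Compute 4 / R = 4 / 178.3 = 0.022434
Compute 10 * log10(0.022434) = -16.4909
SPL = 108.9 + (-16.4909) = 92.41

92.41 dB


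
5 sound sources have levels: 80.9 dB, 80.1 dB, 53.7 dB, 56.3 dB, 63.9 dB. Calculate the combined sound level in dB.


Formula: L_total = 10 * log10( sum(10^(Li/10)) )
  Source 1: 10^(80.9/10) = 123026877.0812
  Source 2: 10^(80.1/10) = 102329299.2281
  Source 3: 10^(53.7/10) = 234422.8815
  Source 4: 10^(56.3/10) = 426579.5188
  Source 5: 10^(63.9/10) = 2454708.9157
Sum of linear values = 228471887.6253
L_total = 10 * log10(228471887.6253) = 83.59

83.59 dB


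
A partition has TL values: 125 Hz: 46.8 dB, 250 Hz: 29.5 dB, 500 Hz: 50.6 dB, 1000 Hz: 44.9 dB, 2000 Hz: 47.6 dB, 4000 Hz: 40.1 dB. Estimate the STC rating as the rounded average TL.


Given TL values at each frequency:
  125 Hz: 46.8 dB
  250 Hz: 29.5 dB
  500 Hz: 50.6 dB
  1000 Hz: 44.9 dB
  2000 Hz: 47.6 dB
  4000 Hz: 40.1 dB
Formula: STC ~ round(average of TL values)
Sum = 46.8 + 29.5 + 50.6 + 44.9 + 47.6 + 40.1 = 259.5
Average = 259.5 / 6 = 43.25
Rounded: 43

43


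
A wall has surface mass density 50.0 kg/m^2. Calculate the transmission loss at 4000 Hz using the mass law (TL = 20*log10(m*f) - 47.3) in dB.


Given values:
  m = 50.0 kg/m^2, f = 4000 Hz
Formula: TL = 20 * log10(m * f) - 47.3
Compute m * f = 50.0 * 4000 = 200000.0
Compute log10(200000.0) = 5.30103
Compute 20 * 5.30103 = 106.0206
TL = 106.0206 - 47.3 = 58.72

58.72 dB


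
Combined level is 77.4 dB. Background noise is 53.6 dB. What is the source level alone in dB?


Given values:
  L_total = 77.4 dB, L_bg = 53.6 dB
Formula: L_source = 10 * log10(10^(L_total/10) - 10^(L_bg/10))
Convert to linear:
  10^(77.4/10) = 54954087.3858
  10^(53.6/10) = 229086.7653
Difference: 54954087.3858 - 229086.7653 = 54725000.6205
L_source = 10 * log10(54725000.6205) = 77.38

77.38 dB


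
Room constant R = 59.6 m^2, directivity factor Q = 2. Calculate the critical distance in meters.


Given values:
  R = 59.6 m^2, Q = 2
Formula: d_c = 0.141 * sqrt(Q * R)
Compute Q * R = 2 * 59.6 = 119.2
Compute sqrt(119.2) = 10.9179
d_c = 0.141 * 10.9179 = 1.539

1.539 m


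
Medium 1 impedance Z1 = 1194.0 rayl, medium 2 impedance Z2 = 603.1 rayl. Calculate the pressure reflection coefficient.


Given values:
  Z1 = 1194.0 rayl, Z2 = 603.1 rayl
Formula: R = (Z2 - Z1) / (Z2 + Z1)
Numerator: Z2 - Z1 = 603.1 - 1194.0 = -590.9
Denominator: Z2 + Z1 = 603.1 + 1194.0 = 1797.1
R = -590.9 / 1797.1 = -0.3288

-0.3288


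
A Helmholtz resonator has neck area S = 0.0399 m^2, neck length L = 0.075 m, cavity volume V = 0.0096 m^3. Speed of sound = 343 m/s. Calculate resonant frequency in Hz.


Given values:
  S = 0.0399 m^2, L = 0.075 m, V = 0.0096 m^3, c = 343 m/s
Formula: f = (c / (2*pi)) * sqrt(S / (V * L))
Compute V * L = 0.0096 * 0.075 = 0.00072
Compute S / (V * L) = 0.0399 / 0.00072 = 55.4167
Compute sqrt(55.4167) = 7.444239
Compute c / (2*pi) = 343 / 6.283185 = 54.590148
f = 54.590148 * 7.444239 = 406.38

406.38 Hz


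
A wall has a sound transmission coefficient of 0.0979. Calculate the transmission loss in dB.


Given values:
  tau = 0.0979
Formula: TL = 10 * log10(1 / tau)
Compute 1 / tau = 1 / 0.0979 = 10.2145
Compute log10(10.2145) = 1.009217
TL = 10 * 1.009217 = 10.09

10.09 dB


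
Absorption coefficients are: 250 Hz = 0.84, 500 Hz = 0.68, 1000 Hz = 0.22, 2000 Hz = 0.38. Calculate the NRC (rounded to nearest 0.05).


Given values:
  a_250 = 0.84, a_500 = 0.68
  a_1000 = 0.22, a_2000 = 0.38
Formula: NRC = (a250 + a500 + a1000 + a2000) / 4
Sum = 0.84 + 0.68 + 0.22 + 0.38 = 2.12
NRC = 2.12 / 4 = 0.53
Rounded to nearest 0.05: 0.55

0.55


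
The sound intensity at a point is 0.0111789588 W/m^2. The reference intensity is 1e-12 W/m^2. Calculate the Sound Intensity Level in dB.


Given values:
  I = 0.0111789588 W/m^2
  I_ref = 1e-12 W/m^2
Formula: SIL = 10 * log10(I / I_ref)
Compute ratio: I / I_ref = 11178958800
Compute log10: log10(11178958800) = 10.048401
Multiply: SIL = 10 * 10.048401 = 100.48

100.48 dB


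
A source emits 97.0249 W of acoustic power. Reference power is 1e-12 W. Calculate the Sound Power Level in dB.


Given values:
  W = 97.0249 W
  W_ref = 1e-12 W
Formula: SWL = 10 * log10(W / W_ref)
Compute ratio: W / W_ref = 97024900000000
Compute log10: log10(97024900000000) = 13.986883
Multiply: SWL = 10 * 13.986883 = 139.87

139.87 dB


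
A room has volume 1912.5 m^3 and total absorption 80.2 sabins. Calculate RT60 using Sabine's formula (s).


Given values:
  V = 1912.5 m^3
  A = 80.2 sabins
Formula: RT60 = 0.161 * V / A
Numerator: 0.161 * 1912.5 = 307.9125
RT60 = 307.9125 / 80.2 = 3.839

3.839 s


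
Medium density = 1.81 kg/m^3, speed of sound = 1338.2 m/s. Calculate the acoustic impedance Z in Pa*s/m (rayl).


Given values:
  rho = 1.81 kg/m^3
  c = 1338.2 m/s
Formula: Z = rho * c
Z = 1.81 * 1338.2
Z = 2422.14

2422.14 rayl


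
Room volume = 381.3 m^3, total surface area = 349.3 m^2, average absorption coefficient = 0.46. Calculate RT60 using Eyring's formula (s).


Given values:
  V = 381.3 m^3, S = 349.3 m^2, alpha = 0.46
Formula: RT60 = 0.161 * V / (-S * ln(1 - alpha))
Compute ln(1 - 0.46) = ln(0.54) = -0.616186
Denominator: -349.3 * -0.616186 = 215.2338
Numerator: 0.161 * 381.3 = 61.3893
RT60 = 61.3893 / 215.2338 = 0.285

0.285 s


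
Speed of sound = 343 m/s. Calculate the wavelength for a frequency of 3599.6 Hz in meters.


Given values:
  c = 343 m/s, f = 3599.6 Hz
Formula: lambda = c / f
lambda = 343 / 3599.6
lambda = 0.0953

0.0953 m


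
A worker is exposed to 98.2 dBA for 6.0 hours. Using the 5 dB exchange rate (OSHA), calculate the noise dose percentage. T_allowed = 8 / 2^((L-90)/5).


Given values:
  L = 98.2 dBA, T = 6.0 hours
Formula: T_allowed = 8 / 2^((L - 90) / 5)
Compute exponent: (98.2 - 90) / 5 = 1.64
Compute 2^(1.64) = 3.116658
T_allowed = 8 / 3.116658 = 2.566852 hours
Dose = (T / T_allowed) * 100
Dose = (6.0 / 2.566852) * 100 = 233.75

233.75 %


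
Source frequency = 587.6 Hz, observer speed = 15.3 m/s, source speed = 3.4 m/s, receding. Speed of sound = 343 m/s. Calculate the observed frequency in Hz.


Given values:
  f_s = 587.6 Hz, v_o = 15.3 m/s, v_s = 3.4 m/s
  Direction: receding
Formula: f_o = f_s * (c - v_o) / (c + v_s)
Numerator: c - v_o = 343 - 15.3 = 327.7
Denominator: c + v_s = 343 + 3.4 = 346.4
f_o = 587.6 * 327.7 / 346.4 = 555.88

555.88 Hz


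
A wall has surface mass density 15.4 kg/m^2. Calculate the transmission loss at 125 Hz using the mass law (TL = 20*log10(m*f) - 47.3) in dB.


Given values:
  m = 15.4 kg/m^2, f = 125 Hz
Formula: TL = 20 * log10(m * f) - 47.3
Compute m * f = 15.4 * 125 = 1925.0
Compute log10(1925.0) = 3.284431
Compute 20 * 3.284431 = 65.6886
TL = 65.6886 - 47.3 = 18.39

18.39 dB


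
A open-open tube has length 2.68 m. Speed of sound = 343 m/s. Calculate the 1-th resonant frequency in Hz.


Given values:
  Tube type: open-open, L = 2.68 m, c = 343 m/s, n = 1
Formula: f_n = n * c / (2 * L)
Compute 2 * L = 2 * 2.68 = 5.36
f = 1 * 343 / 5.36
f = 63.99

63.99 Hz


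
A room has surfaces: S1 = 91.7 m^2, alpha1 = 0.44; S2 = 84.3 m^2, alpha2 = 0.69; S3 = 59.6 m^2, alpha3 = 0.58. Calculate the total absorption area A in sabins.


Given surfaces:
  Surface 1: 91.7 * 0.44 = 40.348
  Surface 2: 84.3 * 0.69 = 58.167
  Surface 3: 59.6 * 0.58 = 34.568
Formula: A = sum(Si * alpha_i)
A = 40.348 + 58.167 + 34.568
A = 133.08

133.08 sabins


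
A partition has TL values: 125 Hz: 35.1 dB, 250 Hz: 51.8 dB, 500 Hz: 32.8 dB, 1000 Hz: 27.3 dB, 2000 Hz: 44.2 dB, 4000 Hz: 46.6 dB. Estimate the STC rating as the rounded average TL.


Given TL values at each frequency:
  125 Hz: 35.1 dB
  250 Hz: 51.8 dB
  500 Hz: 32.8 dB
  1000 Hz: 27.3 dB
  2000 Hz: 44.2 dB
  4000 Hz: 46.6 dB
Formula: STC ~ round(average of TL values)
Sum = 35.1 + 51.8 + 32.8 + 27.3 + 44.2 + 46.6 = 237.8
Average = 237.8 / 6 = 39.63
Rounded: 40

40


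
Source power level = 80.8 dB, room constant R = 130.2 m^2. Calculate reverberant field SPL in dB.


Given values:
  Lw = 80.8 dB, R = 130.2 m^2
Formula: SPL = Lw + 10 * log10(4 / R)
Compute 4 / R = 4 / 130.2 = 0.030722
Compute 10 * log10(0.030722) = -15.1255
SPL = 80.8 + (-15.1255) = 65.67

65.67 dB


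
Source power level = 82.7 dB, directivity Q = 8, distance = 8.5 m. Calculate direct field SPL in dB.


Given values:
  Lw = 82.7 dB, Q = 8, r = 8.5 m
Formula: SPL = Lw + 10 * log10(Q / (4 * pi * r^2))
Compute 4 * pi * r^2 = 4 * pi * 8.5^2 = 907.9203
Compute Q / denom = 8 / 907.9203 = 0.00881135
Compute 10 * log10(0.00881135) = -20.5496
SPL = 82.7 + (-20.5496) = 62.15

62.15 dB


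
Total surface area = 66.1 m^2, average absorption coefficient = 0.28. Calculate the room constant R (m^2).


Given values:
  S = 66.1 m^2, alpha = 0.28
Formula: R = S * alpha / (1 - alpha)
Numerator: 66.1 * 0.28 = 18.508
Denominator: 1 - 0.28 = 0.72
R = 18.508 / 0.72 = 25.71

25.71 m^2


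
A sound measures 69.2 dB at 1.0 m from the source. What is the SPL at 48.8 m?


Given values:
  SPL1 = 69.2 dB, r1 = 1.0 m, r2 = 48.8 m
Formula: SPL2 = SPL1 - 20 * log10(r2 / r1)
Compute ratio: r2 / r1 = 48.8 / 1.0 = 48.8
Compute log10: log10(48.8) = 1.68842
Compute drop: 20 * 1.68842 = 33.7684
SPL2 = 69.2 - 33.7684 = 35.43

35.43 dB


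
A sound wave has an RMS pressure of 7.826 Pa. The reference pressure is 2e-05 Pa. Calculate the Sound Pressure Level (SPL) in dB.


Given values:
  p = 7.826 Pa
  p_ref = 2e-05 Pa
Formula: SPL = 20 * log10(p / p_ref)
Compute ratio: p / p_ref = 7.826 / 2e-05 = 391300
Compute log10: log10(391300) = 5.59251
Multiply: SPL = 20 * 5.59251 = 111.85

111.85 dB


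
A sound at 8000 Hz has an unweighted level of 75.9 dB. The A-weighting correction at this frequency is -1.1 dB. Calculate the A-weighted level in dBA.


Given values:
  SPL = 75.9 dB
  A-weighting at 8000 Hz = -1.1 dB
Formula: L_A = SPL + A_weight
L_A = 75.9 + (-1.1)
L_A = 74.8

74.8 dBA


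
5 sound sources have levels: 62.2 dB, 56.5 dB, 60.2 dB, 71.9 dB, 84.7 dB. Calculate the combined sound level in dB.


Formula: L_total = 10 * log10( sum(10^(Li/10)) )
  Source 1: 10^(62.2/10) = 1659586.9074
  Source 2: 10^(56.5/10) = 446683.5922
  Source 3: 10^(60.2/10) = 1047128.5481
  Source 4: 10^(71.9/10) = 15488166.1891
  Source 5: 10^(84.7/10) = 295120922.6666
Sum of linear values = 313762487.9034
L_total = 10 * log10(313762487.9034) = 84.97

84.97 dB


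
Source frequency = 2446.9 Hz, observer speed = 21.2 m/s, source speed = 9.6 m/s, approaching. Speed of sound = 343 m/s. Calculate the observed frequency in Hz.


Given values:
  f_s = 2446.9 Hz, v_o = 21.2 m/s, v_s = 9.6 m/s
  Direction: approaching
Formula: f_o = f_s * (c + v_o) / (c - v_s)
Numerator: c + v_o = 343 + 21.2 = 364.2
Denominator: c - v_s = 343 - 9.6 = 333.4
f_o = 2446.9 * 364.2 / 333.4 = 2672.95

2672.95 Hz


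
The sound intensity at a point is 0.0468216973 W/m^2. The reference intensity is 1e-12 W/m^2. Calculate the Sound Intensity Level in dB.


Given values:
  I = 0.0468216973 W/m^2
  I_ref = 1e-12 W/m^2
Formula: SIL = 10 * log10(I / I_ref)
Compute ratio: I / I_ref = 46821697300
Compute log10: log10(46821697300) = 10.670447
Multiply: SIL = 10 * 10.670447 = 106.7

106.7 dB


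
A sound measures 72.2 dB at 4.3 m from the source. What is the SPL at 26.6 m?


Given values:
  SPL1 = 72.2 dB, r1 = 4.3 m, r2 = 26.6 m
Formula: SPL2 = SPL1 - 20 * log10(r2 / r1)
Compute ratio: r2 / r1 = 26.6 / 4.3 = 6.186
Compute log10: log10(6.186) = 0.79141
Compute drop: 20 * 0.79141 = 15.8282
SPL2 = 72.2 - 15.8282 = 56.37

56.37 dB


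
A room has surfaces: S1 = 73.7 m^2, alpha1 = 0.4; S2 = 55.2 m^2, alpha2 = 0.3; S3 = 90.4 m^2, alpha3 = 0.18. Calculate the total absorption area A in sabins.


Given surfaces:
  Surface 1: 73.7 * 0.4 = 29.48
  Surface 2: 55.2 * 0.3 = 16.56
  Surface 3: 90.4 * 0.18 = 16.272
Formula: A = sum(Si * alpha_i)
A = 29.48 + 16.56 + 16.272
A = 62.31

62.31 sabins


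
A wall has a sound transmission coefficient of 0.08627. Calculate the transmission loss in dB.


Given values:
  tau = 0.08627
Formula: TL = 10 * log10(1 / tau)
Compute 1 / tau = 1 / 0.08627 = 11.5915
Compute log10(11.5915) = 1.06414
TL = 10 * 1.06414 = 10.64

10.64 dB


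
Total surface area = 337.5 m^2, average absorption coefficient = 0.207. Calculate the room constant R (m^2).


Given values:
  S = 337.5 m^2, alpha = 0.207
Formula: R = S * alpha / (1 - alpha)
Numerator: 337.5 * 0.207 = 69.8625
Denominator: 1 - 0.207 = 0.793
R = 69.8625 / 0.793 = 88.1

88.1 m^2


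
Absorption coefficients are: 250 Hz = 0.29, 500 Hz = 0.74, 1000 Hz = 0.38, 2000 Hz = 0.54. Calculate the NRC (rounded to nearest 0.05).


Given values:
  a_250 = 0.29, a_500 = 0.74
  a_1000 = 0.38, a_2000 = 0.54
Formula: NRC = (a250 + a500 + a1000 + a2000) / 4
Sum = 0.29 + 0.74 + 0.38 + 0.54 = 1.95
NRC = 1.95 / 4 = 0.4875
Rounded to nearest 0.05: 0.5

0.5


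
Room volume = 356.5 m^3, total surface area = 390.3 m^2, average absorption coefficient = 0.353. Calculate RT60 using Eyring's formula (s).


Given values:
  V = 356.5 m^3, S = 390.3 m^2, alpha = 0.353
Formula: RT60 = 0.161 * V / (-S * ln(1 - alpha))
Compute ln(1 - 0.353) = ln(0.647) = -0.435409
Denominator: -390.3 * -0.435409 = 169.9401
Numerator: 0.161 * 356.5 = 57.3965
RT60 = 57.3965 / 169.9401 = 0.338

0.338 s


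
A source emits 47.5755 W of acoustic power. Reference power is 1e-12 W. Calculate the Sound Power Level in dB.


Given values:
  W = 47.5755 W
  W_ref = 1e-12 W
Formula: SWL = 10 * log10(W / W_ref)
Compute ratio: W / W_ref = 47575500000000
Compute log10: log10(47575500000000) = 13.677383
Multiply: SWL = 10 * 13.677383 = 136.77

136.77 dB


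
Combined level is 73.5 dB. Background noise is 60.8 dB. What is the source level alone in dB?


Given values:
  L_total = 73.5 dB, L_bg = 60.8 dB
Formula: L_source = 10 * log10(10^(L_total/10) - 10^(L_bg/10))
Convert to linear:
  10^(73.5/10) = 22387211.3857
  10^(60.8/10) = 1202264.4346
Difference: 22387211.3857 - 1202264.4346 = 21184946.9511
L_source = 10 * log10(21184946.9511) = 73.26

73.26 dB


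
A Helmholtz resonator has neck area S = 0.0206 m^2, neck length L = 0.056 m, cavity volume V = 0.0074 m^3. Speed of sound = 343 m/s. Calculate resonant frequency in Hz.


Given values:
  S = 0.0206 m^2, L = 0.056 m, V = 0.0074 m^3, c = 343 m/s
Formula: f = (c / (2*pi)) * sqrt(S / (V * L))
Compute V * L = 0.0074 * 0.056 = 0.0004144
Compute S / (V * L) = 0.0206 / 0.0004144 = 49.7104
Compute sqrt(49.7104) = 7.05056
Compute c / (2*pi) = 343 / 6.283185 = 54.590148
f = 54.590148 * 7.05056 = 384.89

384.89 Hz


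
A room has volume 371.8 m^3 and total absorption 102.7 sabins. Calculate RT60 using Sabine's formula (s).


Given values:
  V = 371.8 m^3
  A = 102.7 sabins
Formula: RT60 = 0.161 * V / A
Numerator: 0.161 * 371.8 = 59.8598
RT60 = 59.8598 / 102.7 = 0.583

0.583 s


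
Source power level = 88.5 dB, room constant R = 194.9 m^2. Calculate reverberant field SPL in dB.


Given values:
  Lw = 88.5 dB, R = 194.9 m^2
Formula: SPL = Lw + 10 * log10(4 / R)
Compute 4 / R = 4 / 194.9 = 0.020523
Compute 10 * log10(0.020523) = -16.8776
SPL = 88.5 + (-16.8776) = 71.62

71.62 dB


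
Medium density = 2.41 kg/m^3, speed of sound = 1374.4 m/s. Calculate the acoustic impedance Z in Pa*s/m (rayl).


Given values:
  rho = 2.41 kg/m^3
  c = 1374.4 m/s
Formula: Z = rho * c
Z = 2.41 * 1374.4
Z = 3312.3

3312.3 rayl


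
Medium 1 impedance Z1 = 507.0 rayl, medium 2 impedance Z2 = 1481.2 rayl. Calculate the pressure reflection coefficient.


Given values:
  Z1 = 507.0 rayl, Z2 = 1481.2 rayl
Formula: R = (Z2 - Z1) / (Z2 + Z1)
Numerator: Z2 - Z1 = 1481.2 - 507.0 = 974.2
Denominator: Z2 + Z1 = 1481.2 + 507.0 = 1988.2
R = 974.2 / 1988.2 = 0.49

0.49


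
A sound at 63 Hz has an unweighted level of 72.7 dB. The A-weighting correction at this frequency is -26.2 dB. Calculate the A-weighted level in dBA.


Given values:
  SPL = 72.7 dB
  A-weighting at 63 Hz = -26.2 dB
Formula: L_A = SPL + A_weight
L_A = 72.7 + (-26.2)
L_A = 46.5

46.5 dBA


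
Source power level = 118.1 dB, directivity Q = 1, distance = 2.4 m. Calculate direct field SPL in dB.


Given values:
  Lw = 118.1 dB, Q = 1, r = 2.4 m
Formula: SPL = Lw + 10 * log10(Q / (4 * pi * r^2))
Compute 4 * pi * r^2 = 4 * pi * 2.4^2 = 72.3823
Compute Q / denom = 1 / 72.3823 = 0.01381553
Compute 10 * log10(0.01381553) = -18.5963
SPL = 118.1 + (-18.5963) = 99.5

99.5 dB


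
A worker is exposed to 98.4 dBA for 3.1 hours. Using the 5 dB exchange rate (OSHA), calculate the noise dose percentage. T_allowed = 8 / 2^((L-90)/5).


Given values:
  L = 98.4 dBA, T = 3.1 hours
Formula: T_allowed = 8 / 2^((L - 90) / 5)
Compute exponent: (98.4 - 90) / 5 = 1.68
Compute 2^(1.68) = 3.20428
T_allowed = 8 / 3.20428 = 2.496661 hours
Dose = (T / T_allowed) * 100
Dose = (3.1 / 2.496661) * 100 = 124.17

124.17 %


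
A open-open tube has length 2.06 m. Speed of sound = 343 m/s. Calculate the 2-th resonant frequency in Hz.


Given values:
  Tube type: open-open, L = 2.06 m, c = 343 m/s, n = 2
Formula: f_n = n * c / (2 * L)
Compute 2 * L = 2 * 2.06 = 4.12
f = 2 * 343 / 4.12
f = 166.5

166.5 Hz


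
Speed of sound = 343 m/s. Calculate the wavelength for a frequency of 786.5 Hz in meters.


Given values:
  c = 343 m/s, f = 786.5 Hz
Formula: lambda = c / f
lambda = 343 / 786.5
lambda = 0.4361

0.4361 m


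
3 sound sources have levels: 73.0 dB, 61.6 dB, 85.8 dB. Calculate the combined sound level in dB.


Formula: L_total = 10 * log10( sum(10^(Li/10)) )
  Source 1: 10^(73.0/10) = 19952623.1497
  Source 2: 10^(61.6/10) = 1445439.7707
  Source 3: 10^(85.8/10) = 380189396.3206
Sum of linear values = 401587459.241
L_total = 10 * log10(401587459.241) = 86.04

86.04 dB


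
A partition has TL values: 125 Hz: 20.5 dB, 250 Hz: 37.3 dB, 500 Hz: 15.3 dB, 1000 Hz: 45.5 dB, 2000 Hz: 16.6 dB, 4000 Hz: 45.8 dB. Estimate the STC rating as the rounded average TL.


Given TL values at each frequency:
  125 Hz: 20.5 dB
  250 Hz: 37.3 dB
  500 Hz: 15.3 dB
  1000 Hz: 45.5 dB
  2000 Hz: 16.6 dB
  4000 Hz: 45.8 dB
Formula: STC ~ round(average of TL values)
Sum = 20.5 + 37.3 + 15.3 + 45.5 + 16.6 + 45.8 = 181.0
Average = 181.0 / 6 = 30.17
Rounded: 30

30


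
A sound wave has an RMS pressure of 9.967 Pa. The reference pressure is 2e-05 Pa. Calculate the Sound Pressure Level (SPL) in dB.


Given values:
  p = 9.967 Pa
  p_ref = 2e-05 Pa
Formula: SPL = 20 * log10(p / p_ref)
Compute ratio: p / p_ref = 9.967 / 2e-05 = 498350
Compute log10: log10(498350) = 5.697534
Multiply: SPL = 20 * 5.697534 = 113.95

113.95 dB


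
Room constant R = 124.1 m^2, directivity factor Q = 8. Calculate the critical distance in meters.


Given values:
  R = 124.1 m^2, Q = 8
Formula: d_c = 0.141 * sqrt(Q * R)
Compute Q * R = 8 * 124.1 = 992.8
Compute sqrt(992.8) = 31.5087
d_c = 0.141 * 31.5087 = 4.443

4.443 m


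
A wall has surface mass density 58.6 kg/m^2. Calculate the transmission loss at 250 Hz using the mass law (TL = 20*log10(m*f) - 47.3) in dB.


Given values:
  m = 58.6 kg/m^2, f = 250 Hz
Formula: TL = 20 * log10(m * f) - 47.3
Compute m * f = 58.6 * 250 = 14650.0
Compute log10(14650.0) = 4.165838
Compute 20 * 4.165838 = 83.3168
TL = 83.3168 - 47.3 = 36.02

36.02 dB


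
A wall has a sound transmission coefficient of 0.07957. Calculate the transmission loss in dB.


Given values:
  tau = 0.07957
Formula: TL = 10 * log10(1 / tau)
Compute 1 / tau = 1 / 0.07957 = 12.5676
Compute log10(12.5676) = 1.099252
TL = 10 * 1.099252 = 10.99

10.99 dB


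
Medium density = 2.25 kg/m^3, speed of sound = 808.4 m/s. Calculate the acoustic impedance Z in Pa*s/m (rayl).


Given values:
  rho = 2.25 kg/m^3
  c = 808.4 m/s
Formula: Z = rho * c
Z = 2.25 * 808.4
Z = 1818.9

1818.9 rayl


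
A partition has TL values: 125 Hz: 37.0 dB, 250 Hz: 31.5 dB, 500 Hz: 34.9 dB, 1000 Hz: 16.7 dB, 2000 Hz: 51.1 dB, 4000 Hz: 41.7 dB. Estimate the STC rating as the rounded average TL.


Given TL values at each frequency:
  125 Hz: 37.0 dB
  250 Hz: 31.5 dB
  500 Hz: 34.9 dB
  1000 Hz: 16.7 dB
  2000 Hz: 51.1 dB
  4000 Hz: 41.7 dB
Formula: STC ~ round(average of TL values)
Sum = 37.0 + 31.5 + 34.9 + 16.7 + 51.1 + 41.7 = 212.9
Average = 212.9 / 6 = 35.48
Rounded: 35

35


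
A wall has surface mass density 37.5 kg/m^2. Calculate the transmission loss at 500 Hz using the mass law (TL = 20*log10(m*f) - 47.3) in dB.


Given values:
  m = 37.5 kg/m^2, f = 500 Hz
Formula: TL = 20 * log10(m * f) - 47.3
Compute m * f = 37.5 * 500 = 18750.0
Compute log10(18750.0) = 4.273001
Compute 20 * 4.273001 = 85.46
TL = 85.46 - 47.3 = 38.16

38.16 dB


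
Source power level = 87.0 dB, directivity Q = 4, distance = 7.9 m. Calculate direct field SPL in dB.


Given values:
  Lw = 87.0 dB, Q = 4, r = 7.9 m
Formula: SPL = Lw + 10 * log10(Q / (4 * pi * r^2))
Compute 4 * pi * r^2 = 4 * pi * 7.9^2 = 784.2672
Compute Q / denom = 4 / 784.2672 = 0.0051003
Compute 10 * log10(0.0051003) = -22.924
SPL = 87.0 + (-22.924) = 64.08

64.08 dB


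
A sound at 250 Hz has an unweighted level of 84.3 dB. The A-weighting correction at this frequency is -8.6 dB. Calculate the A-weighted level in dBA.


Given values:
  SPL = 84.3 dB
  A-weighting at 250 Hz = -8.6 dB
Formula: L_A = SPL + A_weight
L_A = 84.3 + (-8.6)
L_A = 75.7

75.7 dBA


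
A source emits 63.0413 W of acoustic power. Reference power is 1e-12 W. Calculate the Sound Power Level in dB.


Given values:
  W = 63.0413 W
  W_ref = 1e-12 W
Formula: SWL = 10 * log10(W / W_ref)
Compute ratio: W / W_ref = 63041300000000
Compute log10: log10(63041300000000) = 13.799625
Multiply: SWL = 10 * 13.799625 = 138.0

138.0 dB


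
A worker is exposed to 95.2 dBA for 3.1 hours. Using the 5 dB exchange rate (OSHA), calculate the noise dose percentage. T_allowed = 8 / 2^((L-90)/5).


Given values:
  L = 95.2 dBA, T = 3.1 hours
Formula: T_allowed = 8 / 2^((L - 90) / 5)
Compute exponent: (95.2 - 90) / 5 = 1.04
Compute 2^(1.04) = 2.056228
T_allowed = 8 / 2.056228 = 3.890619 hours
Dose = (T / T_allowed) * 100
Dose = (3.1 / 3.890619) * 100 = 79.68

79.68 %


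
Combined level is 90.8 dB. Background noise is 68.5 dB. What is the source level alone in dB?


Given values:
  L_total = 90.8 dB, L_bg = 68.5 dB
Formula: L_source = 10 * log10(10^(L_total/10) - 10^(L_bg/10))
Convert to linear:
  10^(90.8/10) = 1202264434.6174
  10^(68.5/10) = 7079457.8438
Difference: 1202264434.6174 - 7079457.8438 = 1195184976.7736
L_source = 10 * log10(1195184976.7736) = 90.77

90.77 dB


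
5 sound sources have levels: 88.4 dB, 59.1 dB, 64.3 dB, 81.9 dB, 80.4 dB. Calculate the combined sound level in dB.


Formula: L_total = 10 * log10( sum(10^(Li/10)) )
  Source 1: 10^(88.4/10) = 691830970.9189
  Source 2: 10^(59.1/10) = 812830.5162
  Source 3: 10^(64.3/10) = 2691534.8039
  Source 4: 10^(81.9/10) = 154881661.8912
  Source 5: 10^(80.4/10) = 109647819.6143
Sum of linear values = 959864817.7445
L_total = 10 * log10(959864817.7445) = 89.82

89.82 dB


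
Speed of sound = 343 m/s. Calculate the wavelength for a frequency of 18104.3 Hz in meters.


Given values:
  c = 343 m/s, f = 18104.3 Hz
Formula: lambda = c / f
lambda = 343 / 18104.3
lambda = 0.0189

0.0189 m


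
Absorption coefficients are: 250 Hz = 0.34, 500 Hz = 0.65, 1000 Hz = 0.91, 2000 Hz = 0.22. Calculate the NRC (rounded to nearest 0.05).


Given values:
  a_250 = 0.34, a_500 = 0.65
  a_1000 = 0.91, a_2000 = 0.22
Formula: NRC = (a250 + a500 + a1000 + a2000) / 4
Sum = 0.34 + 0.65 + 0.91 + 0.22 = 2.12
NRC = 2.12 / 4 = 0.53
Rounded to nearest 0.05: 0.55

0.55


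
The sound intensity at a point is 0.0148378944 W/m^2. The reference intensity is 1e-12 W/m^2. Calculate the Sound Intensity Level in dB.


Given values:
  I = 0.0148378944 W/m^2
  I_ref = 1e-12 W/m^2
Formula: SIL = 10 * log10(I / I_ref)
Compute ratio: I / I_ref = 14837894400
Compute log10: log10(14837894400) = 10.171372
Multiply: SIL = 10 * 10.171372 = 101.71

101.71 dB
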